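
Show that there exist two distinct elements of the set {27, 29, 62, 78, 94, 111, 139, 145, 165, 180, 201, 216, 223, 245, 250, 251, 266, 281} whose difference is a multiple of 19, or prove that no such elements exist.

Residues mod 19: 27↦8, 29↦10, 62↦5, 78↦2, 94↦18, 111↦16, 139↦6, 145↦12, 165↦13, 180↦9, 201↦11, 216↦7, 223↦14, 245↦17, 250↦3, 251↦4, 266↦0, 281↦15.
No residue repeats among the 18 elements, so no pair has difference ≡ 0 (mod 19).

No such pair exists.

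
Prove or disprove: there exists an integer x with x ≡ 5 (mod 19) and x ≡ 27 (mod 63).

x = 594

Since 19 and 63 share no common factor, CRT says the pair of congruences has a solution (unique mod 1197).
Any solution of the first congruence is x = 5 + 19t; substituting into the second, 19t ≡ 27 − 5 ≡ 22 (mod 63).
Invert 19 mod 63 by the Euclidean algorithm: 63 = 3·19 + 6, 19 = 3·6 + 1, 6 = 6·1 + 0; back-substituting, 1 = 19 − 3·6 = 19 − 3·(63 − 3·19) = −3·63 + 10·19. Hence 19·10 ≡ 1, so 19⁻¹ ≡ 10 (mod 63).
Multiplying by 10: t ≡ 10·22 = 220 ≡ 31 (mod 63).
With t = 31: x = 5 + 19·31 = 594.
Verify: 594 = 31·19 + 5 and 594 = 9·63 + 27. ✓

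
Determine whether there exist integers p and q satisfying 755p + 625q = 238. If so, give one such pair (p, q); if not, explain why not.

No such integers exist.

Any value of 755p + 625q is a multiple of gcd(755, 625) = 5.
But 238 = 5·47 + 3, so 5 ∤ 238.
Hence no integers p, q satisfy the equation.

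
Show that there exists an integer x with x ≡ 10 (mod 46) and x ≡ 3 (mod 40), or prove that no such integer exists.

No such integer exists.

Both moduli are multiples of 2 = gcd(46, 40), so any solution would satisfy x ≡ 10 and x ≡ 3 modulo 2 simultaneously.
However 10 ≡ 0 and 3 ≡ 1 (mod 2), and 0 ≠ 1.
So no integer satisfies both congruences.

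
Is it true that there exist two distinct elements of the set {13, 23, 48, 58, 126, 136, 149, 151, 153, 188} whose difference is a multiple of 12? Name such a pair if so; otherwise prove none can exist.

Reduce each element modulo 12: 13↦1, 23↦11, 48↦0, 58↦10, 126↦6, 136↦4, 149↦5, 151↦7, 153↦9, 188↦8.
All 10 residues are distinct, so no two elements differ by a multiple of 12.

No such pair exists.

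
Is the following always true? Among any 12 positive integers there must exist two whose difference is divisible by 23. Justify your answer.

Consider the 12 integers 8, 9, …, 19. They lie in distinct residue classes modulo 23, since 12 ≤ 23.
The differences between them range over 1, …, 11, none of which is divisible by 23.

No, the set {8, 9, 10, 11, 12, 13, 14, 15, 16, 17, 18, 19} is a counterexample.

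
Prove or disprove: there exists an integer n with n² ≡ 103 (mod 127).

n = 105 works: 105² = 11025, and 11025 − 103 = 10922 = 86·127.

n = 105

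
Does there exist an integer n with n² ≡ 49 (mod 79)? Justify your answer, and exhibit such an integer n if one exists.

n = 72

Take n = 72. Then 72² = 5184 = 65·79 + 49, so 72² ≡ 49 (mod 79).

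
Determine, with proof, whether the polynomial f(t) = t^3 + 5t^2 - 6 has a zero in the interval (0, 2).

Such a root exists.

f(0) = -6 and f(2) = 22, which have opposite signs.
Since f is a polynomial it is continuous on [0, 2].
By the Intermediate Value Theorem f must vanish at some point of (0, 2).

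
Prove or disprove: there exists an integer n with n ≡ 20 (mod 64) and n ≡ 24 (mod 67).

n = 1364

Since 64 and 67 share no common factor, CRT says the pair of congruences has a solution (unique mod 4288).
Write n = 20 + 64t and require 20 + 64t ≡ 24 (mod 67), i.e. 64t ≡ 4 (mod 67).
Note 64·22 = 1408 ≡ 1 (mod 67) (as 1408 − 1 = 21·67), so 64⁻¹ ≡ 22.
Therefore t ≡ 22·4 = 88 ≡ 21 (mod 67).
Taking t = 21 gives n = 20 + 64·21 = 1364.
Check: 1364 mod 64 = 20, 1364 mod 67 = 24. ✓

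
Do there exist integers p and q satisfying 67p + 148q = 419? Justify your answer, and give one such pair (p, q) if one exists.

67 and 148 are coprime, so 67p + 148q ranges over all of ℤ.
Euclidean algorithm: 148 = 2·67 + 14, 67 = 4·14 + 11, 14 = 1·11 + 3, 11 = 3·3 + 2, 3 = 1·2 + 1, 2 = 2·1 + 0.
Unwinding: 1 = 3 − 1·2 = 3 − (11 − 3·3) = −11 + 4·3 = −11 + 4·(14 − 1·11) = 4·14 − 5·11 = 4·14 − 5·(67 − 4·14) = −5·67 + 24·14 = −5·67 + 24·(148 − 2·67) = 24·148 − 53·67, i.e. 67·(-53) + 148·24 = 1.
Times 419: 67·(-22207) + 148·10056 = 419, so (-22207, 10056) solves it.
Adding 151·148 to p and subtracting 151·67 from q gives the tidier solution (141, -61).
Check: 67·141 + 148·(-61) = 9447 − 9028 = 419. ✓

p = 141, q = -61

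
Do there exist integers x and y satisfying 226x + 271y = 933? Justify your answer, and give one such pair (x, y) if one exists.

226 and 271 are coprime, so 226x + 271y ranges over all of ℤ.
Dividing repeatedly: 271 = 1·226 + 45, 226 = 5·45 + 1, 45 = 45·1 + 0.
Back-substituting, 1 = 226 − 5·45 = 226 − 5·(271 − 1·226) = −5·271 + 6·226; that is, 226·6 + 271·(-5) = 1.
Multiplying through by 933: x = 6·933 = 5598, y = (-5)·933 = -4665 is a solution.
Shifting by a multiple of (271, −226) keeps it a solution: x = 5598 − 20·271 = 178, y = -4665 + 20·226 = -145.
Check: 226·178 + 271·(-145) = 40228 − 39295 = 933. ✓

x = 178, y = -145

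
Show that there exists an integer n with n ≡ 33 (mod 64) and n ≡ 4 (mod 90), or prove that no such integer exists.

Reduce both congruences modulo 2, which divides 64 and 90: they say n ≡ 33 (mod 2) and n ≡ 4 (mod 2).
These are incompatible: 33 − 4 = 29 is not divisible by 2.
Hence the system has no solution.

No, no such integer exists.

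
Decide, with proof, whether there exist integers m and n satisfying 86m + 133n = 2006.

Since gcd(86, 133) = 1, every integer is an integer combination of 86 and 133.
Euclidean algorithm: 133 = 1·86 + 47, 86 = 1·47 + 39, 47 = 1·39 + 8, 39 = 4·8 + 7, 8 = 1·7 + 1, 7 = 7·1 + 0.
Back-substituting, 1 = 8 − 1·7 = 8 − (39 − 4·8) = −39 + 5·8 = −39 + 5·(47 − 1·39) = 5·47 − 6·39 = 5·47 − 6·(86 − 1·47) = −6·86 + 11·47 = −6·86 + 11·(133 − 1·86) = 11·133 − 17·86; that is, 86·(-17) + 133·11 = 1.
Scaling by 2006 gives the particular solution (m, n) = (-34102, 22066).
Adding 257·133 to m and subtracting 257·86 from n gives the tidier solution (79, -36).
Check: 86·79 + 133·(-36) = 6794 − 4788 = 2006. ✓

m = 79, n = -36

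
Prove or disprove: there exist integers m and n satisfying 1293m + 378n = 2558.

Any value of 1293m + 378n is a multiple of gcd(1293, 378) = 3.
However 2558 leaves remainder 2 on division by 3.
So the equation is unsolvable over ℤ.

No, no such integers exist.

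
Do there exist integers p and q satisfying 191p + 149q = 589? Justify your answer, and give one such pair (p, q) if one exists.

p = 124, q = -155

Since gcd(191, 149) = 1, every integer is an integer combination of 191 and 149.
Run the Euclidean algorithm on 191 and 149: 191 = 1·149 + 42, 149 = 3·42 + 23, 42 = 1·23 + 19, 23 = 1·19 + 4, 19 = 4·4 + 3, 4 = 1·3 + 1, 3 = 3·1 + 0.
Working back up the chain: 1 = 4 − 1·3 = 4 − (19 − 4·4) = −19 + 5·4 = −19 + 5·(23 − 1·19) = 5·23 − 6·19 = 5·23 − 6·(42 − 1·23) = −6·42 + 11·23 = −6·42 + 11·(149 − 3·42) = 11·149 − 39·42 = 11·149 − 39·(191 − 1·149) = −39·191 + 50·149. So 191·(-39) + 149·50 = 1.
Multiplying through by 589: p = (-39)·589 = -22971, q = 50·589 = 29450 is a solution.
Adding 155·149 to p and subtracting 155·191 from q gives the tidier solution (124, -155).
Check: 191·124 + 149·(-155) = 23684 − 23095 = 589. ✓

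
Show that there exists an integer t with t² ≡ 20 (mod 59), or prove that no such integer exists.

t = 43

t = 43 works: 43² = 1849, and 1849 − 20 = 1829 = 31·59.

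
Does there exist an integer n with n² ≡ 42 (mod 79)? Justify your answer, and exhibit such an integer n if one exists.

n = 11

n = 11 works: 11² = 121, and 121 − 42 = 79 = 1·79.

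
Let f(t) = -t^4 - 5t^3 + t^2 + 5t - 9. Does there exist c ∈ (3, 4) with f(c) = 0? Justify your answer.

f(3) = -201 and f(4) = -549, both negative, so a sign-change argument is unavailable; we show f keeps this sign on the whole interval.
Shift to the endpoint 3: with t = 3 + u (0 < u < 1), one computes f(3 + u) = -u^4 - 17u^3 - 98u^2 - 232u - 201.
The nonzero coefficients here are all negative, so for u > 0 every term is negative (or zero), and the constant term -201 is strictly negative.
So f is strictly negative on (3, 4); no root exists in the interval.

No such root exists.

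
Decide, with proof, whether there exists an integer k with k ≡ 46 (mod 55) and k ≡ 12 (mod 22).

No, no such integer exists.

Both moduli are multiples of 11 = gcd(55, 22), so any solution would satisfy k ≡ 46 and k ≡ 12 modulo 11 simultaneously.
However 46 ≡ 2 and 12 ≡ 1 (mod 11), and 2 ≠ 1.
So no integer satisfies both congruences.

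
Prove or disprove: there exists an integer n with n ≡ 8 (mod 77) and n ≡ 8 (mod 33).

n = 8

Here gcd(77, 33) = 11, and both 8 and 8 leave remainder 8 mod 11, so the system is consistent.
The smallest candidate n = 8 works directly: 8 ≡ 8 (mod 33).
Check: 8 mod 77 = 8, 8 mod 33 = 8. ✓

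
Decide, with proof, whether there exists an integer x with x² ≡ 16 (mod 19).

Take x = 15. Then 15² = 225 = 11·19 + 16, so 15² ≡ 16 (mod 19).

x = 15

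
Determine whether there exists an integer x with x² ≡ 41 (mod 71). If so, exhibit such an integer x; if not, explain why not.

No such integer exists.

71 is prime, so by Euler's criterion 41 is a square mod 71 iff 41^((71−1)/2) = 41^35 ≡ 1 (mod 71).
Squaring successively (mod 71): 41^2 = 1681 ≡ 48; 41^4 ≡ 48² = 2304 ≡ 32; 41^8 ≡ 32² = 1024 ≡ 30; 41^16 ≡ 30² = 900 ≡ 48; 41^32 ≡ 48² = 2304 ≡ 32.
Since 35 = 32 + 2 + 1, 41^35 ≡ 32 · 48 · 41; multiplying out mod 71: 32·48 = 1536 ≡ 45, then 45·41 = 1845 ≡ 70. Thus 41^35 ≡ 70 ≡ −1 (mod 71).
The value −1 means 41 is a non-residue modulo 71, so x² ≡ 41 (mod 71) is impossible.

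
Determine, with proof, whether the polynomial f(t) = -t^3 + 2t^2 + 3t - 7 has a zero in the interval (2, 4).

The endpoint values f(2) = -1 and f(4) = -27 are both negative. Claim: f(t) < 0 for every t in (2, 4).
Shift to the endpoint 2: with t = 2 + u (0 < u < 2), one computes f(2 + u) = -u^3 - 4u^2 - u - 1.
The nonzero coefficients here are all negative, so for u > 0 every term is negative (or zero), and the constant term -1 is strictly negative.
Therefore f(t) < 0 throughout (2, 4), and f has no zero there.

No.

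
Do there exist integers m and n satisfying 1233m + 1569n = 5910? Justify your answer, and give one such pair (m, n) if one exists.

m = 384, n = -298

Every value of 1233m + 1569n is a multiple of gcd(1233, 1569) = 3; since 3 ∣ 5910, solutions exist.
Dividing through by 3 reduces the equation to 411m + 523n = 1970.
Euclidean algorithm: 523 = 1·411 + 112, 411 = 3·112 + 75, 112 = 1·75 + 37, 75 = 2·37 + 1, 37 = 37·1 + 0.
Back-substituting, 1 = 75 − 2·37 = 75 − 2·(112 − 1·75) = −2·112 + 3·75 = −2·112 + 3·(411 − 3·112) = 3·411 − 11·112 = 3·411 − 11·(523 − 1·411) = −11·523 + 14·411; that is, 411·14 + 523·(-11) = 1.
Multiplying through by 1970: m = 14·1970 = 27580, n = (-11)·1970 = -21670 is a solution.
Subtracting 52·523 from m and adding 52·411 to n gives the tidier solution (384, -298).
Check: 1233·384 + 1569·(-298) = 473472 − 467562 = 5910. ✓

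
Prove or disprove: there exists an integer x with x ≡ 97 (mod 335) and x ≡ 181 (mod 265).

Reduce both congruences modulo 5, which divides 335 and 265: they say x ≡ 97 (mod 5) and x ≡ 181 (mod 5).
However 97 ≡ 2 and 181 ≡ 1 (mod 5), and 2 ≠ 1.
Hence the system has no solution.

There is no such integer.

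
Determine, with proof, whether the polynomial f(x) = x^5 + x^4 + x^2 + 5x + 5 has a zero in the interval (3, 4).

No such root exists.

f(3) = 353 and f(4) = 1321, both positive, so a sign-change argument is unavailable; we show f keeps this sign on the whole interval.
Substitute x = 3 + u, where 0 < u < 1 on the interval. Expanding, f(3 + u) = u^5 + 16u^4 + 102u^3 + 325u^2 + 524u + 353.
All 6 nonzero coefficients of this polynomial in u are positive; hence for u > 0 the value is a sum of positive terms (the constant 353 among them).
So f is strictly positive on (3, 4); no root exists in the interval.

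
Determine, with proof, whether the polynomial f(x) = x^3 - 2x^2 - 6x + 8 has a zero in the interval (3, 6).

Yes, f has a root in the interval.

f(3) = -1 and f(6) = 116, which have opposite signs.
f is continuous everywhere (it is a polynomial), in particular on [3, 6].
By the Intermediate Value Theorem, f takes the value 0 somewhere in the open interval.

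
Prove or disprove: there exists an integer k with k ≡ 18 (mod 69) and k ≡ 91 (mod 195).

Reduce both congruences modulo 3, which divides 69 and 195: they say k ≡ 18 (mod 3) and k ≡ 91 (mod 3).
However 18 ≡ 0 and 91 ≡ 1 (mod 3), and 0 ≠ 1.
Therefore no such k exists.

There is no such integer.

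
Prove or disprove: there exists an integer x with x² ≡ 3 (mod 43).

43 is prime, so by Euler's criterion 3 is a square mod 43 iff 3^((43−1)/2) = 3^21 ≡ 1 (mod 43).
Repeated squaring mod 43: 3^2 = 9 ≡ 9; 3^4 ≡ 9² = 81 ≡ 38; 3^8 ≡ 38² = 1444 ≡ 25; 3^16 ≡ 25² = 625 ≡ 23.
Since 21 = 16 + 4 + 1, 3^21 ≡ 23 · 38 · 3; multiplying out mod 43: 23·38 = 874 ≡ 14, then 14·3 = 42 ≡ 42. Thus 3^21 ≡ 42 ≡ −1 (mod 43).
By Euler's criterion 3 is a quadratic non-residue mod 43: no x satisfies x² ≡ 3 (mod 43).

No, no such integer exists.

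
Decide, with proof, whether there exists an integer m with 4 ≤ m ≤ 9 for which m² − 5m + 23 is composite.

There is no such integer m in that range.

The values for m = 4, 5, …, 9 are 19, 23, 29, 37, 47, 59, and each of these is prime.
So no value in the range makes the expression composite.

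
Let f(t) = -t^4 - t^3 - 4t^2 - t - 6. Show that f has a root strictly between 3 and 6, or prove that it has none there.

No.

The endpoint values f(3) = -153 and f(6) = -1668 are both negative. Claim: f(t) < 0 for every t in (3, 6).
Shift to the endpoint 3: with t = 3 + u (0 < u < 3), one computes f(3 + u) = -u^4 - 13u^3 - 67u^2 - 160u - 153.
All 5 nonzero coefficients of this polynomial in u are negative; hence for u > 0 the value is a sum of negative terms (the constant -153 among them).
So f is strictly negative on (3, 6); no root exists in the interval.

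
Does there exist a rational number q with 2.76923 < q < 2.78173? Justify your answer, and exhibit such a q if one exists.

q = 25/9

Scale by 9: the interval becomes (24.92307, 25.03557), which contains the integer 25.
Hence 25/9 is a rational number with 2.76923 < 25/9 < 2.78173.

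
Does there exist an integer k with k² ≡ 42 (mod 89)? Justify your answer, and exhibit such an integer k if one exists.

k = 24

k = 24 works: 24² = 576, and 576 − 42 = 534 = 6·89.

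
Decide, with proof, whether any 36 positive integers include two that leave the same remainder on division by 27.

Partition the integers by their residue mod 27; there are 27 classes.
With 36 integers and only 27 classes, the pigeonhole principle forces two of them, say a and b, into the same class.
So a and b have equal remainders mod 27, which is exactly what was to be shown.

True.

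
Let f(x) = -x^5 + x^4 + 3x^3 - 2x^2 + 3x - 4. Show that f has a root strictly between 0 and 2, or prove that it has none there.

Yes, f has a root in the interval.

f(0) = -4 and f(2) = 2, which have opposite signs.
f is continuous everywhere (it is a polynomial), in particular on [0, 2].
By the Intermediate Value Theorem f must vanish at some point of (0, 2).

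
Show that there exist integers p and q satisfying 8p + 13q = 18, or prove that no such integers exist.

Since gcd(8, 13) = 1, every integer is an integer combination of 8 and 13.
Dividing repeatedly: 13 = 1·8 + 5, 8 = 1·5 + 3, 5 = 1·3 + 2, 3 = 1·2 + 1, 2 = 2·1 + 0.
Back-substituting, 1 = 3 − 1·2 = 3 − (5 − 1·3) = −5 + 2·3 = −5 + 2·(8 − 1·5) = 2·8 − 3·5 = 2·8 − 3·(13 − 1·8) = −3·13 + 5·8; that is, 8·5 + 13·(-3) = 1.
Times 18: 8·90 + 13·(-54) = 18, so (90, -54) solves it.
The general solution is p = 90 + 13k, q = -54 − 8k; taking k = -6 gives the smaller pair p = 12, q = -6.
Indeed 8·12 + 13·(-6) = 96 − 78 = 18.

p = 12, q = -6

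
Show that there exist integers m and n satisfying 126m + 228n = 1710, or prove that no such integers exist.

gcd(126, 228) = 6, and 6 divides 1710, so integer solutions exist.
Dividing through by 6 reduces the equation to 21m + 38n = 285.
Euclidean algorithm: 38 = 1·21 + 17, 21 = 1·17 + 4, 17 = 4·4 + 1, 4 = 4·1 + 0.
Unwinding: 1 = 17 − 4·4 = 17 − 4·(21 − 1·17) = −4·21 + 5·17 = −4·21 + 5·(38 − 1·21) = 5·38 − 9·21, i.e. 21·(-9) + 38·5 = 1.
Scaling by 285 gives the particular solution (m, n) = (-2565, 1425).
The general solution is m = -2565 + 38k, n = 1425 − 21k; taking k = 68 gives the smaller pair m = 19, n = -3.
Check: 126·19 + 228·(-3) = 2394 − 684 = 1710. ✓

m = 19, n = -3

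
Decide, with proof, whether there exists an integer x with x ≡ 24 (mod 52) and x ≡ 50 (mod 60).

No such integer exists.

gcd(52, 60) = 4. If x ≡ 24 (mod 52) and x ≡ 50 (mod 60), then x ≡ 24 (mod 4) and x ≡ 50 (mod 4).
These are incompatible: 24 − 50 = -26 is not divisible by 4.
So no integer satisfies both congruences.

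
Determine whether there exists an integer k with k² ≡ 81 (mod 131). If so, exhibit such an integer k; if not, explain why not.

k = 122 works: 122² = 14884, and 14884 − 81 = 14803 = 113·131.

k = 122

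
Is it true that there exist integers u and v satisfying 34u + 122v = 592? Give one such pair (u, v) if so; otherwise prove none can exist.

u = 21, v = -1

gcd(34, 122) = 2, and 2 divides 592, so integer solutions exist.
Dividing through by 2 reduces the equation to 17u + 61v = 296.
Run the Euclidean algorithm on 61 and 17: 61 = 3·17 + 10, 17 = 1·10 + 7, 10 = 1·7 + 3, 7 = 2·3 + 1, 3 = 3·1 + 0.
Unwinding: 1 = 7 − 2·3 = 7 − 2·(10 − 1·7) = −2·10 + 3·7 = −2·10 + 3·(17 − 1·10) = 3·17 − 5·10 = 3·17 − 5·(61 − 3·17) = −5·61 + 18·17, i.e. 17·18 + 61·(-5) = 1.
Multiplying through by 296: u = 18·296 = 5328, v = (-5)·296 = -1480 is a solution.
Subtracting 87·61 from u and adding 87·17 to v gives the tidier solution (21, -1).
Check: 34·21 + 122·(-1) = 714 − 122 = 592. ✓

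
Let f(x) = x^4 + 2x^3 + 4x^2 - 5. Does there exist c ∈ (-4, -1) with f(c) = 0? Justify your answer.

Yes, f has a root in the interval.

f(-4) = 187 and f(-1) = -2, which have opposite signs.
Since f is a polynomial it is continuous on [-4, -1].
By the Intermediate Value Theorem f must vanish at some point of (-4, -1).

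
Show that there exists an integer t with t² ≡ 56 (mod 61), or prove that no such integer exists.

t = 19

t = 19 works: 19² = 361, and 361 − 56 = 305 = 5·61.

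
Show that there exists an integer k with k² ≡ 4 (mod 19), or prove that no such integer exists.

k = 17 works: 17² = 289, and 289 − 4 = 285 = 15·19.

k = 17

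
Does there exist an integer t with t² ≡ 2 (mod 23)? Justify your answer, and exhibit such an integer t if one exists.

t = 18

Take t = 18. Then 18² = 324 = 14·23 + 2, so 18² ≡ 2 (mod 23).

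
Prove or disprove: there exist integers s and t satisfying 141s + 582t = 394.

Any value of 141s + 582t is a multiple of gcd(141, 582) = 3.
But 394 = 3·131 + 1, so 3 ∤ 394.
Therefore 141s + 582t = 394 has no solution in integers.

No such integers exist.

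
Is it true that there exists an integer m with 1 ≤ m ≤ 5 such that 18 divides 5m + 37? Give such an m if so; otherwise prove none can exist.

The values of 5m + 37 for m = 1, 2, …, 5 are 42, 47, 52, 57, 62; reduced mod 18 these are 6, 11, 16, 3, 8.
Since 0 is absent from this list, 18 ∤ 5m + 37 for every m with 1 ≤ m ≤ 5.

There is no such integer m in that range.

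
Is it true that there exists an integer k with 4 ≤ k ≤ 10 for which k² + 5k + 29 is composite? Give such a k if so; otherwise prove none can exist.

At k = 6: 6² + 5·6 + 29 = 95 = 5·19, which is composite.

k = 6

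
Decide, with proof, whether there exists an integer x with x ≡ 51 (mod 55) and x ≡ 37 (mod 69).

x = 106

Since 55 and 69 share no common factor, CRT says the pair of congruences has a solution (unique mod 3795).
Any solution of the first congruence is x = 51 + 55t; substituting into the second, 55t ≡ 37 − 51 ≡ 55 (mod 69).
Note 55·64 = 3520 ≡ 1 (mod 69) (as 3520 − 1 = 51·69), so 55⁻¹ ≡ 64.
Therefore t ≡ 64·55 = 3520 ≡ 1 (mod 69).
With t = 1: x = 51 + 55·1 = 106.
Indeed 106 ≡ 51 (mod 55) and 106 ≡ 37 (mod 69).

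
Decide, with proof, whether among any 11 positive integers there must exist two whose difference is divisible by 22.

Take the 11 consecutive integers 31, 32, …, 41: their residues mod 22 are all distinct because 11 ≤ 22.
The differences between them range over 1, …, 10, none of which is divisible by 22.

No; for instance {31, 32, 33, 34, 35, 36, 37, 38, 39, 40, 41} is a counterexample.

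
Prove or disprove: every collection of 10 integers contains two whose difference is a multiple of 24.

Take the 10 consecutive integers 40, 41, …, 49: their residues mod 24 are all distinct because 10 ≤ 24.
Any two of them differ by at most 9 < 24 and by at least 1, so no difference is a multiple of 24.

No; for instance {40, 41, 42, 43, 44, 45, 46, 47, 48, 49} is a counterexample.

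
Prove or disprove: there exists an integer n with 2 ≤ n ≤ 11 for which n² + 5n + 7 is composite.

At n = 2: 2² + 5·2 + 7 = 21 = 3·7, which is composite.

n = 2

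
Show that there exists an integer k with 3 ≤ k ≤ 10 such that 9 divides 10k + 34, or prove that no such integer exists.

No, no such integer k in that range exists.

The values of 10k + 34 for k = 3, 4, …, 10 are 64, 74, 84, 94, 104, 114, 124, 134; reduced mod 9 these are 1, 2, 3, 4, 5, 6, 7, 8.
The residue 0 does not occur, so no k in [3, 10] makes 10k + 34 a multiple of 9.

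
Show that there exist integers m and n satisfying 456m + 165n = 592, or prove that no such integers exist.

There are no such integers.

Both 456 and 165 are divisible by gcd(456, 165) = 3, hence so is any combination 456m + 165n.
However 592 leaves remainder 1 on division by 3.
Hence no integers m, n satisfy the equation.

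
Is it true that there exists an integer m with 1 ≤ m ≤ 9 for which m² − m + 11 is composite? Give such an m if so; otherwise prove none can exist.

No, no such integer m in that range exists.

The values for m = 1, 2, …, 9 are 11, 13, 17, 23, 31, 41, 53, 67, 83, and each of these is prime.
So no value in the range makes the expression composite.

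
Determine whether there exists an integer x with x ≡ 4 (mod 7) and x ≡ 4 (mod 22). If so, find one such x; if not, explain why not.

x = 4

Since 7 and 22 share no common factor, CRT says the pair of congruences has a solution (unique mod 154).
Any solution of the first congruence is x = 4 + 7t; substituting into the second, 7t ≡ 4 − 4 ≡ 0 (mod 22).
t = 0 satisfies this.
With t = 0: x = 4 + 7·0 = 4.
Check: 4 mod 7 = 4, 4 mod 22 = 4. ✓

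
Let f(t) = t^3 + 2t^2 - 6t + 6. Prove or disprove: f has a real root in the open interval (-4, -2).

f(-4) = -2 and f(-2) = 18, which have opposite signs.
As a polynomial, f is continuous on every closed interval.
By the Intermediate Value Theorem f must vanish at some point of (-4, -2).

Yes, f has a root in the interval.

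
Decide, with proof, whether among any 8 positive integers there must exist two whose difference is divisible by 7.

Each integer lies in one of the 7 residue classes modulo 7.
With 8 integers and only 7 classes, the pigeonhole principle forces two of them, say a and b, into the same class.
Their difference a − b is then a multiple of 7.

True.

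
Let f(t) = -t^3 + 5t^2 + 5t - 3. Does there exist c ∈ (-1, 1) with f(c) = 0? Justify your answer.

f(-1) = -2 and f(1) = 6, which have opposite signs.
Since f is a polynomial it is continuous on [-1, 1].
The Intermediate Value Theorem then guarantees some c ∈ (-1, 1) with f(c) = 0.

Such a root exists.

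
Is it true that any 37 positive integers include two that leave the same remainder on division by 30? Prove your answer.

Yes.

Each integer lies in one of the 30 residue classes modulo 30.
Since 37 > 30, two of the 37 integers must share a residue class by the pigeonhole principle; call them a and b.
That is, a and b leave the same remainder on division by 30, as claimed.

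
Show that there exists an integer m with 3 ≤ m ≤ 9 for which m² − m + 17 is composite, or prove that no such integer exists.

No such integer m in that range exists.

The values for m = 3, 4, …, 9 are 23, 29, 37, 47, 59, 73, 89, and each of these is prime.
So no value in the range makes the expression composite.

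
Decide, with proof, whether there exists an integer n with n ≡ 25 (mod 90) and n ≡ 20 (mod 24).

gcd(90, 24) = 6. If n ≡ 25 (mod 90) and n ≡ 20 (mod 24), then n ≡ 25 (mod 6) and n ≡ 20 (mod 6).
These are incompatible: 25 − 20 = 5 is not divisible by 6.
Hence the system has no solution.

No such integer exists.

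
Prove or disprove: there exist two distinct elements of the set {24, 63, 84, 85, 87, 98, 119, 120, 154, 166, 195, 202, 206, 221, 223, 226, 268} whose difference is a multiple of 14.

24 and 206 are such a pair.

Reduce each element mod 14: 24↦10, 63↦7, 84↦0, 85↦1, 87↦3, 98↦0, 119↦7, 120↦8, 154↦0, 166↦12, 195↦13, 202↦6, 206↦10, 221↦11, 223↦13, 226↦2, 268↦2. The residue 10 repeats (at 24 and 206), and 206 − 24 = 182 = 13·14.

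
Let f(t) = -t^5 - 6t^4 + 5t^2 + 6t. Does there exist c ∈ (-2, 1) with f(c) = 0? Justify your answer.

f(-2) = -56 and f(1) = 4, which have opposite signs.
Since f is a polynomial it is continuous on [-2, 1].
The Intermediate Value Theorem then guarantees some c ∈ (-2, 1) with f(c) = 0.

Such a root exists.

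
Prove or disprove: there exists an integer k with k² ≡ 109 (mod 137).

k = 71

k = 71 works: 71² = 5041, and 5041 − 109 = 4932 = 36·137.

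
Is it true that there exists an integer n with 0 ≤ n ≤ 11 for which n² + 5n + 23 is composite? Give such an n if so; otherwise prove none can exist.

There is no such integer n in that range.

The values for n = 0, 1, …, 11 are 23, 29, 37, 47, 59, 73, 89, 107, 127, 149, 173, 199, and each of these is prime.
So no value in the range makes the expression composite.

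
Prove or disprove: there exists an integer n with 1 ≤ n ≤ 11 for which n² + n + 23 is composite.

n = 11

At n = 11: 11² + 11 + 23 = 155 = 5·31, which is composite.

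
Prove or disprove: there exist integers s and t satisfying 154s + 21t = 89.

Both 154 and 21 are divisible by gcd(154, 21) = 7, hence so is any combination 154s + 21t.
But 89 = 7·12 + 5, so 7 ∤ 89.
Therefore 154s + 21t = 89 has no solution in integers.

No such integers exist.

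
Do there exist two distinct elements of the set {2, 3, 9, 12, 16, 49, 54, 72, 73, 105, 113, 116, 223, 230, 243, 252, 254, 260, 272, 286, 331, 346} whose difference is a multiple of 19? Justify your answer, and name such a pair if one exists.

The pair (2, 116) works.

Reduce each element mod 19: 2↦2, 3↦3, 9↦9, 12↦12, 16↦16, 49↦11, 54↦16, 72↦15, 73↦16, 105↦10, 113↦18, 116↦2, 223↦14, 230↦2, 243↦15, 252↦5, 254↦7, 260↦13, 272↦6, 286↦1, 331↦8, 346↦4. The residue 2 repeats (at 2 and 116), and 116 − 2 = 114 = 6·19.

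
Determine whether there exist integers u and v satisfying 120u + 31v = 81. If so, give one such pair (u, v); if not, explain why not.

120 and 31 are coprime, so 120u + 31v ranges over all of ℤ.
Dividing repeatedly: 120 = 3·31 + 27, 31 = 1·27 + 4, 27 = 6·4 + 3, 4 = 1·3 + 1, 3 = 3·1 + 0.
Working back up the chain: 1 = 4 − 1·3 = 4 − (27 − 6·4) = −27 + 7·4 = −27 + 7·(31 − 1·27) = 7·31 − 8·27 = 7·31 − 8·(120 − 3·31) = −8·120 + 31·31. So 120·(-8) + 31·31 = 1.
Scaling by 81 gives the particular solution (u, v) = (-648, 2511).
Shifting by a multiple of (31, −120) keeps it a solution: u = -648 + 21·31 = 3, v = 2511 − 21·120 = -9.
Indeed 120·3 + 31·(-9) = 360 − 279 = 81.

u = 3, v = -9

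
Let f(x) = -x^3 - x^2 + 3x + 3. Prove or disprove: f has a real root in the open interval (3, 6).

No such root exists.

f(3) = -24 and f(6) = -231, both negative, so a sign-change argument is unavailable; we show f keeps this sign on the whole interval.
Shift to the endpoint 3: with x = 3 + u (0 < u < 3), one computes f(3 + u) = -u^3 - 10u^2 - 30u - 24.
The nonzero coefficients here are all negative, so for u > 0 every term is negative (or zero), and the constant term -24 is strictly negative.
Therefore f(x) < 0 throughout (3, 6), and f has no zero there.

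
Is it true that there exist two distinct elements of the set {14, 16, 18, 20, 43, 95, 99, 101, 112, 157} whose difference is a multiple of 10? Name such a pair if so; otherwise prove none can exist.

Reduce each element modulo 10: 14↦4, 16↦6, 18↦8, 20↦0, 43↦3, 95↦5, 99↦9, 101↦1, 112↦2, 157↦7.
These 10 residues are pairwise different, hence no difference of two elements is divisible by 10.

No, no such pair exists.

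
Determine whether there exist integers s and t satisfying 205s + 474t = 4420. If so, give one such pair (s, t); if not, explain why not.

s = 10, t = 5

205 and 474 are coprime, so 205s + 474t ranges over all of ℤ.
Euclidean algorithm: 474 = 2·205 + 64, 205 = 3·64 + 13, 64 = 4·13 + 12, 13 = 1·12 + 1, 12 = 12·1 + 0.
Working back up the chain: 1 = 13 − 1·12 = 13 − (64 − 4·13) = −64 + 5·13 = −64 + 5·(205 − 3·64) = 5·205 − 16·64 = 5·205 − 16·(474 − 2·205) = −16·474 + 37·205. So 205·37 + 474·(-16) = 1.
Multiplying through by 4420: s = 37·4420 = 163540, t = (-16)·4420 = -70720 is a solution.
Subtracting 345·474 from s and adding 345·205 to t gives the tidier solution (10, 5).
Indeed 205·10 + 474·5 = 2050 + 2370 = 4420.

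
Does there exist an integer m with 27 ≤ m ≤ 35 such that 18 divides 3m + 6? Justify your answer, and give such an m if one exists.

At m = 27 the value 87 is not a multiple of 18. Try m = 28: 3·28 + 6 = 90 = 5·18, which is divisible by 18.

m = 28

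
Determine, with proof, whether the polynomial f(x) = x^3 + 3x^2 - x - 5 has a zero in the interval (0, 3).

Yes, f has a root in the interval.

f(0) = -5 and f(3) = 46, which have opposite signs.
Since f is a polynomial it is continuous on [0, 3].
By the Intermediate Value Theorem f must vanish at some point of (0, 3).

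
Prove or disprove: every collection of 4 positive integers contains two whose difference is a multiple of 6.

Take the 4 consecutive integers 8, 9, 10, 11: their residues mod 6 are all distinct because 4 ≤ 6.
No two share a residue, so no pair has difference divisible by 6; the claim fails for this set.

No, the set {8, 9, 10, 11} is a counterexample.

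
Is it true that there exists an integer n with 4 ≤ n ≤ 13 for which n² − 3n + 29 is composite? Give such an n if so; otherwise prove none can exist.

At n = 7: 7² − 3·7 + 29 = 57 = 3·19, which is composite.

n = 7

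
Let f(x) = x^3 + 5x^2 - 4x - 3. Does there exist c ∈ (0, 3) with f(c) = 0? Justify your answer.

Such a root exists.

f(0) = -3 and f(3) = 57, which have opposite signs.
As a polynomial, f is continuous on every closed interval.
The Intermediate Value Theorem then guarantees some c ∈ (0, 3) with f(c) = 0.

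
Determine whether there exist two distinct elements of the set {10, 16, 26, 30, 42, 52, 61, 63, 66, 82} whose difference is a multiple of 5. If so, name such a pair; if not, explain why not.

Both 10 and 30 leave remainder 0 on division by 5; their difference 20 = 4·5 is a multiple of 5.

10 and 30 are such a pair.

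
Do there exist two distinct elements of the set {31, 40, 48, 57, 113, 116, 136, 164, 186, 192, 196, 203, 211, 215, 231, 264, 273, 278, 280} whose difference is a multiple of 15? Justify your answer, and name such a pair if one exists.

Reduce each element mod 15: 31↦1, 40↦10, 48↦3, 57↦12, 113↦8, 116↦11, 136↦1, 164↦14, 186↦6, 192↦12, 196↦1, 203↦8, 211↦1, 215↦5, 231↦6, 264↦9, 273↦3, 278↦8, 280↦10. The residue 1 repeats (at 31 and 136), and 136 − 31 = 105 = 7·15.

The pair (31, 136) works.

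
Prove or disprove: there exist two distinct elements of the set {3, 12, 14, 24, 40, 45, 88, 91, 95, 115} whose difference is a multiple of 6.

3 mod 6 = 3 and 45 mod 6 = 3, so 45 − 3 = 42 = 7·6.

Yes: 3 and 45.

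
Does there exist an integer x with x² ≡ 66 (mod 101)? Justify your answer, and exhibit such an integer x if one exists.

101 is prime, so by Euler's criterion 66 is a square mod 101 iff 66^((101−1)/2) = 66^50 ≡ 1 (mod 101).
Squaring successively (mod 101): 66^2 = 4356 ≡ 13; 66^4 ≡ 13² = 169 ≡ 68; 66^8 ≡ 68² = 4624 ≡ 79; 66^16 ≡ 79² = 6241 ≡ 80; 66^32 ≡ 80² = 6400 ≡ 37.
Since 50 = 32 + 16 + 2, 66^50 ≡ 37 · 80 · 13; multiplying out mod 101: 37·80 = 2960 ≡ 31, then 31·13 = 403 ≡ 100. Thus 66^50 ≡ 100 ≡ −1 (mod 101).
The value −1 means 66 is a non-residue modulo 101, so x² ≡ 66 (mod 101) is impossible.

No, no such integer exists.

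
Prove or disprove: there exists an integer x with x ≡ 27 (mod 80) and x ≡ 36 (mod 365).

No, no such integer exists.

Reduce both congruences modulo 5, which divides 80 and 365: they say x ≡ 27 (mod 5) and x ≡ 36 (mod 5).
But 27 mod 5 = 2 while 36 mod 5 = 1, a contradiction.
Hence the system has no solution.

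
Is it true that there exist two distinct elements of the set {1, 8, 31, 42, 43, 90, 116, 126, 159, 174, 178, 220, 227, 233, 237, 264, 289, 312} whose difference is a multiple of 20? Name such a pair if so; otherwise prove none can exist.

No, no such pair exists.

Two integers differ by a multiple of 20 exactly when they have the same residue mod 20. The residues are 1↦1, 8↦8, 31↦11, 42↦2, 43↦3, 90↦10, 116↦16, 126↦6, 159↦19, 174↦14, 178↦18, 220↦0, 227↦7, 233↦13, 237↦17, 264↦4, 289↦9, 312↦12.
No residue repeats among the 18 elements, so no pair has difference ≡ 0 (mod 20).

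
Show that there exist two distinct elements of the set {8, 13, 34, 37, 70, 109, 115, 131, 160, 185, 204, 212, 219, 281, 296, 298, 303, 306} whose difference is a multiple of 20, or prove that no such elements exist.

Reduce each element modulo 20: 8↦8, 13↦13, 34↦14, 37↦17, 70↦10, 109↦9, 115↦15, 131↦11, 160↦0, 185↦5, 204↦4, 212↦12, 219↦19, 281↦1, 296↦16, 298↦18, 303↦3, 306↦6.
These 18 residues are pairwise different, hence no difference of two elements is divisible by 20.

There is no such pair.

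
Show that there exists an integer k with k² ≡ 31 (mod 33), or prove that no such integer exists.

k = 19 works: 19² = 361, and 361 − 31 = 330 = 10·33.

k = 19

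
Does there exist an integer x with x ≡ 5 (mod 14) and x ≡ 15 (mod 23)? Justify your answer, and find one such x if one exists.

gcd(14, 23) = 1, so the Chinese Remainder Theorem guarantees exactly one residue class mod 322 satisfying both.
Any solution of the first congruence is x = 5 + 14t; substituting into the second, 14t ≡ 15 − 5 ≡ 10 (mod 23).
To invert 14 modulo 23: 23 = 1·14 + 9, 14 = 1·9 + 5, 9 = 1·5 + 4, 5 = 1·4 + 1, 4 = 4·1 + 0, and unwinding, 1 = 5 − 1·4 = 5 − (9 − 1·5) = −9 + 2·5 = −9 + 2·(14 − 1·9) = 2·14 − 3·9 = 2·14 − 3·(23 − 1·14) = −3·23 + 5·14. Thus 14⁻¹ ≡ 5 (mod 23).
Therefore t ≡ 5·10 = 50 ≡ 4 (mod 23).
With t = 4: x = 5 + 14·4 = 61.
Indeed 61 ≡ 5 (mod 14) and 61 ≡ 15 (mod 23).

x = 61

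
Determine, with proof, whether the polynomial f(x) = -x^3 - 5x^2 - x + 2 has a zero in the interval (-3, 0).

f(-3) = -13 and f(0) = 2, which have opposite signs.
Since f is a polynomial it is continuous on [-3, 0].
By the Intermediate Value Theorem, f takes the value 0 somewhere in the open interval.

Such a root exists.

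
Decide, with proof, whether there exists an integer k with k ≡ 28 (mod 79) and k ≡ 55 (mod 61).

The moduli 79 and 61 are coprime, so by the Chinese Remainder Theorem a unique solution modulo 4819 exists.
Write k = 28 + 79t and require 28 + 79t ≡ 55 (mod 61), i.e. 79t ≡ 27 (mod 61).
79 ≡ 18 (mod 61), so this reads 18t ≡ 27 (mod 61). Since 18·17 = 306 = 5·61 + 1, the inverse of 18 mod 61 is 17.
Multiplying by 17: t ≡ 17·27 = 459 ≡ 32 (mod 61).
With t = 32: k = 28 + 79·32 = 2556.
Check: 2556 mod 79 = 28, 2556 mod 61 = 55. ✓

k = 2556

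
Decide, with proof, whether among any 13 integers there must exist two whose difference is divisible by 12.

True.

There are exactly 12 possible remainders on division by 12.
Placing 13 integers into 12 classes, some class receives at least two — say a and b.
Equal remainders mean a − b ≡ 0 (mod 12), so 12 divides their difference.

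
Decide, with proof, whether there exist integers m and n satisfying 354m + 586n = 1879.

There are no such integers.

Both 354 and 586 are divisible by gcd(354, 586) = 2, hence so is any combination 354m + 586n.
But 1879 = 2·939 + 1, so 2 ∤ 1879.
Therefore 354m + 586n = 1879 has no solution in integers.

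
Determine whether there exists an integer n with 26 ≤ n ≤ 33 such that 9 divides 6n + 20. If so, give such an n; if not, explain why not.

For n = 26, 27, …, 33 the values of 6n + 20 modulo 9 are 5, 2, 8, 5, 2, 8, 5, 2 respectively.
The residue 0 does not occur, so no n in [26, 33] makes 6n + 20 a multiple of 9.

No such integer n in that range exists.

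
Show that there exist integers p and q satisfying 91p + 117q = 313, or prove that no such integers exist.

Both 91 and 117 are divisible by gcd(91, 117) = 13, hence so is any combination 91p + 117q.
But 313 = 13·24 + 1, so 13 ∤ 313.
Therefore 91p + 117q = 313 has no solution in integers.

No, no such integers exist.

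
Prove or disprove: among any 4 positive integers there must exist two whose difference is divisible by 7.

No, the set {13, 14, 15, 16} is a counterexample.

Take the 4 consecutive integers 13, 14, 15, 16: their residues mod 7 are all distinct because 4 ≤ 7.
The differences between them range over 1, …, 3, none of which is divisible by 7.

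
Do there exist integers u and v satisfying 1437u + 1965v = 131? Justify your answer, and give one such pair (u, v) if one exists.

Any value of 1437u + 1965v is a multiple of gcd(1437, 1965) = 3.
But 131 = 3·43 + 2, so 3 ∤ 131.
So the equation is unsolvable over ℤ.

There are no such integers.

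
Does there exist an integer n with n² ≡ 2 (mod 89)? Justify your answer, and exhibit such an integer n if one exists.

n = 64 works: 64² = 4096, and 4096 − 2 = 4094 = 46·89.

n = 64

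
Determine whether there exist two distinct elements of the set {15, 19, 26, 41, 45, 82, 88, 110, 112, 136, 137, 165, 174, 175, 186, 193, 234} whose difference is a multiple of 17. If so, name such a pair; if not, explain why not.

Residues mod 17: 15↦15, 19↦2, 26↦9, 41↦7, 45↦11, 82↦14, 88↦3, 110↦8, 112↦10, 136↦0, 137↦1, 165↦12, 174↦4, 175↦5, 186↦16, 193↦6, 234↦13.
No residue repeats among the 17 elements, so no pair has difference ≡ 0 (mod 17).

No such pair exists.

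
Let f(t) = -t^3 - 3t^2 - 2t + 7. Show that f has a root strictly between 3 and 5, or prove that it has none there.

f has no root in that interval.

f(3) = -53 and f(5) = -203, both negative, so a sign-change argument is unavailable; we show f keeps this sign on the whole interval.
Substitute t = 3 + u, where 0 < u < 2 on the interval. Expanding, f(3 + u) = -u^3 - 12u^2 - 47u - 53.
The nonzero coefficients here are all negative, so for u > 0 every term is negative (or zero), and the constant term -53 is strictly negative.
So f is strictly negative on (3, 5); no root exists in the interval.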